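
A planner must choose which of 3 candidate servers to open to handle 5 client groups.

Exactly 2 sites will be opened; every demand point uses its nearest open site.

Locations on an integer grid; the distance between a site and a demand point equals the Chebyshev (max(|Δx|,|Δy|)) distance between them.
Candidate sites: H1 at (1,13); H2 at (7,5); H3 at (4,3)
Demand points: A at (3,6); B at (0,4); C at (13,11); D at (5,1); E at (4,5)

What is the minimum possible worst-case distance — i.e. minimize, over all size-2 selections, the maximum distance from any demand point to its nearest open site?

Open {H2, H3}.
  Farthest demand point is C at distance 6 (to H2); all others are ≤ 6.
With {H1, H2} the worst case is 7.
With {H1, H3} the worst case is 9.
No size-2 selection achieves below 6.

6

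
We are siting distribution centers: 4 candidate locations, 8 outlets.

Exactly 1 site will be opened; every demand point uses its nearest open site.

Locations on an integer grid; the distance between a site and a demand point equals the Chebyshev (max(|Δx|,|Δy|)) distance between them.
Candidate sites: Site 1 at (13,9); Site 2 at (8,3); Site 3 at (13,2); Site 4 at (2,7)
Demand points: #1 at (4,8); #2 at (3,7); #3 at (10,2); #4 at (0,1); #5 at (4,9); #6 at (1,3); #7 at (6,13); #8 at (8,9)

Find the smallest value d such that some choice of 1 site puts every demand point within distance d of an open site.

Open {Site 4}.
  Farthest demand point is #3 at distance 8 (to Site 4); all others are ≤ 8.
With {Site 2} the worst case is 10.
With {Site 1} the worst case is 13.
No size-1 selection achieves below 8.

8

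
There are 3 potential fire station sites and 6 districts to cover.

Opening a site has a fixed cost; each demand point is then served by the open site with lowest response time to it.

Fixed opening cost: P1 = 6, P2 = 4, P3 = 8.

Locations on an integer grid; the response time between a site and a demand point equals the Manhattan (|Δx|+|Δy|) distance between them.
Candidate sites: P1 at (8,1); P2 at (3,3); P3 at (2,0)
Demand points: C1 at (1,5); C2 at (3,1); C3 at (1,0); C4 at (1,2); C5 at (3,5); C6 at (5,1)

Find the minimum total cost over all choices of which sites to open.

24

Open {P2}: assign each demand point to its cheapest open site.
  C1→P2 4, C2→P2 2, C3→P2 5, C4→P2 3, C5→P2 2, C6→P2 4
  response time 20, fixed 4 → total 24.
Compare {P2, P3}: response time 16 + fixed 12 = 28.
Compare {P1, P2}: response time 19 + fixed 10 = 29.
Compare {P3}: response time 22 + fixed 8 = 30.
All other subsets cost ≥ 28. Minimum total cost: 24.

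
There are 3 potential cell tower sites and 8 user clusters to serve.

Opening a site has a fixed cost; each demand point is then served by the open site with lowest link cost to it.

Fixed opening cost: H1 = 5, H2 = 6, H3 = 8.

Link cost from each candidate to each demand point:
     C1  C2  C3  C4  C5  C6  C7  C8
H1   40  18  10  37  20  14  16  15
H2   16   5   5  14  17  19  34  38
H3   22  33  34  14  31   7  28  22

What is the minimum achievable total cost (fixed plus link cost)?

Open {H1, H2}: assign each demand point to its cheapest open site.
  C1→H2 16, C2→H2 5, C3→H2 5, C4→H2 14, C5→H2 17, C6→H1 14, C7→H1 16, C8→H1 15
  link cost 102, fixed 11 → total 113.
Compare {H1, H2, H3}: link cost 95 + fixed 19 = 114.
Compare {H2, H3}: link cost 114 + fixed 14 = 128.
Compare {H1, H3}: link cost 122 + fixed 13 = 135.
All other subsets cost ≥ 114. Minimum total cost: 113.

113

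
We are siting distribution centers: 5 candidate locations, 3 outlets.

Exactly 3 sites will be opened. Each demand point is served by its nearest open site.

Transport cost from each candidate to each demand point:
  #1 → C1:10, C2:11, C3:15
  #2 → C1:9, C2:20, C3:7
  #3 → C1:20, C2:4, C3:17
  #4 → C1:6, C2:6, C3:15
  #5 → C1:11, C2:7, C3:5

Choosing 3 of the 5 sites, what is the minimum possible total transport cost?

15

Open {#3, #4, #5}.
  C1→#4 6, C2→#3 4, C3→#5 5  ⇒ total 15.
Compare {#1, #4, #5}: total 17.
Compare {#2, #3, #4}: total 17.
No size-3 selection does better; minimum is 15.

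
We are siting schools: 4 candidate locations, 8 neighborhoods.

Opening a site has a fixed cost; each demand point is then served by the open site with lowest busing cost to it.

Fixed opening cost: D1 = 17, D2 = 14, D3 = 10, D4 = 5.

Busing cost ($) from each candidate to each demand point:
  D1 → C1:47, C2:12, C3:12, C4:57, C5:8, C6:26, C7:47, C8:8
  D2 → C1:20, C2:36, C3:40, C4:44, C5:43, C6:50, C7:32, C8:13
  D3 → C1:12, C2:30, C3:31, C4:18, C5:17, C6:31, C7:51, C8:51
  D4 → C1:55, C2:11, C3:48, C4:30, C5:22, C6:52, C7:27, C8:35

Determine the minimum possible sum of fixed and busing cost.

154

Open {D1, D3, D4}: assign each demand point to its cheapest open site.
  C1→D3 12, C2→D4 11, C3→D1 12, C4→D3 18, C5→D1 8, C6→D1 26, C7→D4 27, C8→D1 8
  busing cost 122, fixed 32 → total 154.
Compare {D1, D2, D3, D4}: busing cost 122 + fixed 46 = 168.
Compare {D1, D2, D3}: busing cost 128 + fixed 41 = 169.
Compare {D1, D3}: busing cost 143 + fixed 27 = 170.
All other subsets cost ≥ 168. Minimum total cost: 154.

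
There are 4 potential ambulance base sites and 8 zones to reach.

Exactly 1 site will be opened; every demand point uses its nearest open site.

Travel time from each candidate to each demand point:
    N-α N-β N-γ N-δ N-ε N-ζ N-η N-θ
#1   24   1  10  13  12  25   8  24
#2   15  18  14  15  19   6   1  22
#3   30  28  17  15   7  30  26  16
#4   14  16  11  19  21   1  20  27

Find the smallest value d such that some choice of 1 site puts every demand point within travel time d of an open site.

Open {#2}.
  Farthest demand point is N-θ at travel time 22 (to #2); all others are ≤ 22.
With {#1} the worst case is 25.
With {#4} the worst case is 27.
No size-1 selection achieves below 22.

22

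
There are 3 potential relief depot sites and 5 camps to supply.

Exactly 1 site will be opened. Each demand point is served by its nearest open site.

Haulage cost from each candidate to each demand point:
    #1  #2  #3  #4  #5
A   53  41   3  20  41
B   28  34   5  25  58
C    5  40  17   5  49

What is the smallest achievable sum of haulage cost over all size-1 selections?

Open {C}.
  #1→C 5, #2→C 40, #3→C 17, #4→C 5, #5→C 49  ⇒ total 116.
Compare {B}: total 150.
Compare {A}: total 158.

116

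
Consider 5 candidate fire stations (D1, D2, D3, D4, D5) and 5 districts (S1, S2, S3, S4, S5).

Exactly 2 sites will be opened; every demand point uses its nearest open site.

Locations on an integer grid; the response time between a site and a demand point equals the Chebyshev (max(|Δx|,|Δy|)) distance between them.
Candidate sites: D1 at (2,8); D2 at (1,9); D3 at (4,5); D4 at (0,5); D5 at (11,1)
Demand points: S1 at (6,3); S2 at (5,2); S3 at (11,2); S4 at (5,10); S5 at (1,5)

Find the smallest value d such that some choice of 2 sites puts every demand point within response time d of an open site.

5

Open {D3, D5}.
  Farthest demand point is S4 at response time 5 (to D3); all others are ≤ 5.
With {D4, D5} the worst case is 5.
With {D1, D5} the worst case is 6.
No size-2 selection achieves below 5.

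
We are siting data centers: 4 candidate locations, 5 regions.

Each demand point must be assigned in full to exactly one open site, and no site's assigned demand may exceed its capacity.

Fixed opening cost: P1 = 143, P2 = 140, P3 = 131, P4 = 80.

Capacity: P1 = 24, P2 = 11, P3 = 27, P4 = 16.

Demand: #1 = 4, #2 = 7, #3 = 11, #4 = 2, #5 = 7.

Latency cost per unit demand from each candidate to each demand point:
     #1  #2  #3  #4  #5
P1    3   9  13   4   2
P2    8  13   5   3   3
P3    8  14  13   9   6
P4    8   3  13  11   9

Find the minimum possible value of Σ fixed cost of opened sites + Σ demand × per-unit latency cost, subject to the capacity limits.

421

Open {P1, P4}; cheapest assignment that respects the capacities:
  P1 (cap 24, load 24): #1, #3, #4, #5 — cost 4×3 + 11×13 + 2×4 + 7×2 = 177
  P4 (cap 16, load 7): #2 — cost 7×3 = 21
  Shipping 198, fixed 223 → total 421.
  Any other capacity-feasible assignment to {P1, P4} ships for at least 198.
Compare {P1, P2}: its best feasible assignment gives total 435.
Compare {P3, P4}: its best feasible assignment gives total 467.
Every other set of open sites that can feasibly serve all demand totals ≥ 435 even under its best assignment. Minimum: 421.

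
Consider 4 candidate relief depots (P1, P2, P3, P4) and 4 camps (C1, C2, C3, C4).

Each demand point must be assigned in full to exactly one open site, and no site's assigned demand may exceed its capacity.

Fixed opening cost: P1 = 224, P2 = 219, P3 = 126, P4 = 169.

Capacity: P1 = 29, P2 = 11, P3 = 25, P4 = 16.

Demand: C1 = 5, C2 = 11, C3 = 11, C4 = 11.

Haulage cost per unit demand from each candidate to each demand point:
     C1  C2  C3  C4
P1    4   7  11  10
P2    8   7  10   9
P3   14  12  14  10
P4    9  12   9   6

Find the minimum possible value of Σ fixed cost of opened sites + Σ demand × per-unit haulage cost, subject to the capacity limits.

677

Open {P1, P4}; cheapest assignment that respects the capacities:
  P1 (cap 29, load 27): C1, C2, C3 — cost 5×4 + 11×7 + 11×11 = 218
  P4 (cap 16, load 11): C4 — cost 11×6 = 66
  Shipping 284, fixed 393 → total 677.
  Any other capacity-feasible assignment to {P1, P4} ships for at least 284.
Compare {P1, P3}: its best feasible assignment gives total 678.
Compare {P3, P4}: its best feasible assignment gives total 681.
Every other set of open sites that can feasibly serve all demand totals ≥ 678 even under its best assignment. Minimum: 677.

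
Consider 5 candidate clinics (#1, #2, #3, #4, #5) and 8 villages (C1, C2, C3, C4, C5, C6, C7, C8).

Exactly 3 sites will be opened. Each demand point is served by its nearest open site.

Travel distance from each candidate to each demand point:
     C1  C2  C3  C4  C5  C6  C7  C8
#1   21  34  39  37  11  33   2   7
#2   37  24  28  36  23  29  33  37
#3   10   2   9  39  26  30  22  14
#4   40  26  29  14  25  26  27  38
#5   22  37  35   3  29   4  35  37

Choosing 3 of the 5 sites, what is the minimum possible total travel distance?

Open {#1, #3, #5}.
  C1→#3 10, C2→#3 2, C3→#3 9, C4→#5 3, C5→#1 11, C6→#5 4, C7→#1 2, C8→#1 7  ⇒ total 48.
Compare {#1, #3, #4}: total 81.
Compare {#2, #3, #5}: total 87.
No size-3 selection does better; minimum is 48.

48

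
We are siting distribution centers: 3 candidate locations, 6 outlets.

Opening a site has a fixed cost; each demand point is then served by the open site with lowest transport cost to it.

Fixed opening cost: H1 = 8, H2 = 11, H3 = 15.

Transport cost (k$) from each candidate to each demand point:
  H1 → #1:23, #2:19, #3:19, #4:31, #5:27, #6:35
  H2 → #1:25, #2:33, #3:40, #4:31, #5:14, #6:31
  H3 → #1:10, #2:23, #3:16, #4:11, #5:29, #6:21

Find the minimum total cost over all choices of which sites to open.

Open {H2, H3}: assign each demand point to its cheapest open site.
  #1→H3 10, #2→H3 23, #3→H3 16, #4→H3 11, #5→H2 14, #6→H3 21
  transport cost 95, fixed 26 → total 121.
Compare {H3}: transport cost 110 + fixed 15 = 125.
Compare {H1, H2, H3}: transport cost 91 + fixed 34 = 125.
Compare {H1, H3}: transport cost 104 + fixed 23 = 127.
All other subsets cost ≥ 125. Minimum total cost: 121.

121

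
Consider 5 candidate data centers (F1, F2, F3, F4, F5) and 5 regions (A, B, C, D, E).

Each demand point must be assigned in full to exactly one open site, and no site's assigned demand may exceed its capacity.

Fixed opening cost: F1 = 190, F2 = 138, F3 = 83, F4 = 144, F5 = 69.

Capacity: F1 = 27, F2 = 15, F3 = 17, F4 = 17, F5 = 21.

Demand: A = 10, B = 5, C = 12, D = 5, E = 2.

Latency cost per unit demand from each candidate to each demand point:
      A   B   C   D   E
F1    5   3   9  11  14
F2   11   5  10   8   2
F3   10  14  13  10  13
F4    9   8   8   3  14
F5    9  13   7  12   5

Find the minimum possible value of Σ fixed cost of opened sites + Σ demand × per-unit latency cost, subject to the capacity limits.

Open {F3, F5}; cheapest assignment that respects the capacities:
  F3 (cap 17, load 15): A, D — cost 10×10 + 5×10 = 150
  F5 (cap 21, load 19): B, C, E — cost 5×13 + 12×7 + 2×5 = 159
  Shipping 309, fixed 152 → total 461.
  Any other capacity-feasible assignment to {F3, F5} ships for at least 309.
Compare {F1, F5}: its best feasible assignment gives total 473.
Compare {F4, F5}: its best feasible assignment gives total 477.
Every other set of open sites that can feasibly serve all demand totals ≥ 473 even under its best assignment. Minimum: 461.

461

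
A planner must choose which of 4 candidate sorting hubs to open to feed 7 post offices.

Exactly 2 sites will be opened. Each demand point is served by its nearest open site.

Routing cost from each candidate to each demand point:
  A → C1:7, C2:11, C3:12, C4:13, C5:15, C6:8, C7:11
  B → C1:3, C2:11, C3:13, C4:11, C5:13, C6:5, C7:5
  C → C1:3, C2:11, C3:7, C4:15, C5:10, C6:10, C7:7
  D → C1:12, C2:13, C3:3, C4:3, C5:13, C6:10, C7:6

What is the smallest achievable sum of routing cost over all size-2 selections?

Open {B, D}.
  C1→B 3, C2→B 11, C3→D 3, C4→D 3, C5→B 13, C6→B 5, C7→B 5  ⇒ total 43.
Compare {C, D}: total 46.
Compare {A, D}: total 51.
No size-2 selection does better; minimum is 43.

43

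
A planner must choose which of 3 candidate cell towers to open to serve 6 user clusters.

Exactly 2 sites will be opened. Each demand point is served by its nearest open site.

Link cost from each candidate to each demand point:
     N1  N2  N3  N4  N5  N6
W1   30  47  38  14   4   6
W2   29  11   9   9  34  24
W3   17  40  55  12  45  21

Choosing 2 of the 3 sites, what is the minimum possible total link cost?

Open {W1, W2}.
  N1→W2 29, N2→W2 11, N3→W2 9, N4→W2 9, N5→W1 4, N6→W1 6  ⇒ total 68.
Compare {W2, W3}: total 101.
Compare {W1, W3}: total 117.

68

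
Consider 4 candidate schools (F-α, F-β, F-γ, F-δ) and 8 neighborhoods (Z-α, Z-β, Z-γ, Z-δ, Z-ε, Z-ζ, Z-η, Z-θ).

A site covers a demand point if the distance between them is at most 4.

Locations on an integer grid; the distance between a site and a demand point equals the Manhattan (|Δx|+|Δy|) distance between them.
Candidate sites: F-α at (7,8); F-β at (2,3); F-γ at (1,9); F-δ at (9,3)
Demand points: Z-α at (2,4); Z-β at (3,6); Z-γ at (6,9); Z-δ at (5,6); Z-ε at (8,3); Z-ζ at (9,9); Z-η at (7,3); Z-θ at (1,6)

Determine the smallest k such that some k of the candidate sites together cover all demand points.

Coverage sets (demand points within 4 of each site):
  F-α: {Z-γ, Z-δ, Z-ζ}
  F-β: {Z-α, Z-β, Z-θ}
  F-γ: {Z-θ}
  F-δ: {Z-ε, Z-η}
No 2 sites suffice: every size-2 union leaves at least one demand point uncovered.
But {F-α, F-β, F-δ} covers everything, so the minimum is 3.

3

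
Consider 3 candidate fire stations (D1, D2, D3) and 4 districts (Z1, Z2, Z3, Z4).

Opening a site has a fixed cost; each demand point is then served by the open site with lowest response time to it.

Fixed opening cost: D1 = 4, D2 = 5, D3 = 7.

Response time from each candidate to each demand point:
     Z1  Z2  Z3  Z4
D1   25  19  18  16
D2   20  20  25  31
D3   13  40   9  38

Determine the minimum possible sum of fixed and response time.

68

Open {D1, D3}: assign each demand point to its cheapest open site.
  Z1→D3 13, Z2→D1 19, Z3→D3 9, Z4→D1 16
  response time 57, fixed 11 → total 68.
Compare {D1, D2, D3}: response time 57 + fixed 16 = 73.
Compare {D1}: response time 78 + fixed 4 = 82.
Compare {D1, D2}: response time 73 + fixed 9 = 82.
All other subsets cost ≥ 73. Minimum total cost: 68.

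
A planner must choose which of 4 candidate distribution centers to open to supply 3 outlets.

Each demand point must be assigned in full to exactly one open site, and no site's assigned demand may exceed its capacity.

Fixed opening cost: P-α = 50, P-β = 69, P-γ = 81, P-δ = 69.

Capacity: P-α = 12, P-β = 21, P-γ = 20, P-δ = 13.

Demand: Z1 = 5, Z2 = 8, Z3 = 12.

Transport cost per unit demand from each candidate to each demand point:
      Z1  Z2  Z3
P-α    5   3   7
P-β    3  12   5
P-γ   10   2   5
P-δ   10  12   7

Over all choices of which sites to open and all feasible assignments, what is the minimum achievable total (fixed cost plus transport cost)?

218

Open {P-α, P-β}; cheapest assignment that respects the capacities:
  P-α (cap 12, load 8): Z2 — cost 8×3 = 24
  P-β (cap 21, load 17): Z1, Z3 — cost 5×3 + 12×5 = 75
  Shipping 99, fixed 119 → total 218.
  Any other capacity-feasible assignment to {P-α, P-β} ships for at least 99.
Compare {P-α, P-γ}: its best feasible assignment gives total 232.
Compare {P-β, P-γ}: its best feasible assignment gives total 241.
Every other set of open sites that can feasibly serve all demand totals ≥ 232 even under its best assignment. Minimum: 218.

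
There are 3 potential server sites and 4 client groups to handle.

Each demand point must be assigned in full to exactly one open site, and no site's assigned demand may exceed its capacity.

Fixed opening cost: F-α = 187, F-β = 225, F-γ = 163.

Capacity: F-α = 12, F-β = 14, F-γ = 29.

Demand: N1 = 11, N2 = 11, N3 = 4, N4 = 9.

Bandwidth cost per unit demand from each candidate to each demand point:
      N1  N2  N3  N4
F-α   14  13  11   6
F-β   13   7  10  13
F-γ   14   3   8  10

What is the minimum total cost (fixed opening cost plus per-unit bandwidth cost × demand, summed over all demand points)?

Open {F-α, F-γ}; cheapest assignment that respects the capacities:
  F-α (cap 12, load 9): N4 — cost 9×6 = 54
  F-γ (cap 29, load 26): N1, N2, N3 — cost 11×14 + 11×3 + 4×8 = 219
  Shipping 273, fixed 350 → total 623.
  Any other capacity-feasible assignment to {F-α, F-γ} ships for at least 273.
Compare {F-β, F-γ}: its best feasible assignment gives total 686.
Compare {F-α, F-β, F-γ}: its best feasible assignment gives total 837.
Every other set of open sites that can feasibly serve all demand totals ≥ 686 even under its best assignment. Minimum: 623.

623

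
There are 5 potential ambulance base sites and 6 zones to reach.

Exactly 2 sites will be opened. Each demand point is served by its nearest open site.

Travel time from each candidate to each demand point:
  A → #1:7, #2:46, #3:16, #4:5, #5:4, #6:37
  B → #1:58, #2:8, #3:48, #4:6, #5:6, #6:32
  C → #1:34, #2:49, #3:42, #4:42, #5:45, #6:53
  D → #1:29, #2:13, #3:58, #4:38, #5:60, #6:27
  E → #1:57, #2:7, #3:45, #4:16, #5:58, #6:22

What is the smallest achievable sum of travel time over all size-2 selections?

61

Open {A, E}.
  #1→A 7, #2→E 7, #3→A 16, #4→A 5, #5→A 4, #6→E 22  ⇒ total 61.
Compare {A, B}: total 72.
Compare {A, D}: total 72.
No size-2 selection does better; minimum is 61.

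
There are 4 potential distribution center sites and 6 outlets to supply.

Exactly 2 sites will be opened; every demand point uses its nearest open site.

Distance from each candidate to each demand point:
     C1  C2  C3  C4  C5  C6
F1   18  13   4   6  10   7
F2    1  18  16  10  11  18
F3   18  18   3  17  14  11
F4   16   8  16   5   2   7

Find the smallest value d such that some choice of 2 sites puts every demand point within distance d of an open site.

Open {F1, F2}.
  Farthest demand point is C2 at distance 13 (to F1); all others are ≤ 13.
With {F1, F4} the worst case is 16.
With {F2, F4} the worst case is 16.
No size-2 selection achieves below 13.

13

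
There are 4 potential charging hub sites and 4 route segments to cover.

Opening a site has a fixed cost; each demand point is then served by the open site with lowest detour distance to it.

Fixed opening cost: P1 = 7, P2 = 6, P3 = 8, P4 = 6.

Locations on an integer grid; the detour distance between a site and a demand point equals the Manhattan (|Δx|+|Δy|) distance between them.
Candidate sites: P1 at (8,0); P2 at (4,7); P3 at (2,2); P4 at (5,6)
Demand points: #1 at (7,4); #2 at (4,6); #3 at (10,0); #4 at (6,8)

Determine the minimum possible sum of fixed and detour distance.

Open {P1, P4}: assign each demand point to its cheapest open site.
  #1→P4 4, #2→P4 1, #3→P1 2, #4→P4 3
  detour distance 10, fixed 13 → total 23.
Compare {P1, P2}: detour distance 11 + fixed 13 = 24.
Compare {P4}: detour distance 19 + fixed 6 = 25.
Compare {P2}: detour distance 23 + fixed 6 = 29.
All other subsets cost ≥ 24. Minimum total cost: 23.

23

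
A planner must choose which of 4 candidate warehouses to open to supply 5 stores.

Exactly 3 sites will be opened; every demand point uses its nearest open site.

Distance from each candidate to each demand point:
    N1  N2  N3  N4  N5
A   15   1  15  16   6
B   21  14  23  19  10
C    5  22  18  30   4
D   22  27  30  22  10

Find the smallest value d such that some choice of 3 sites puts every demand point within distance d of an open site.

Open {A, B, C}.
  Farthest demand point is N4 at distance 16 (to A); all others are ≤ 16.
With {A, B, D} the worst case is 16.
With {A, C, D} the worst case is 16.
No size-3 selection achieves below 16.

16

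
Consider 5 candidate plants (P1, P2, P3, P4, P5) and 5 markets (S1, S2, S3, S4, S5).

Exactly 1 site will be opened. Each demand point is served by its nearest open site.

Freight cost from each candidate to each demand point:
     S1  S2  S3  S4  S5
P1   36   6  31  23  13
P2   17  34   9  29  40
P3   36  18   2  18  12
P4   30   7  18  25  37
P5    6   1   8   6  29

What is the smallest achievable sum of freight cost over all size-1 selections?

50

Open {P5}.
  S1→P5 6, S2→P5 1, S3→P5 8, S4→P5 6, S5→P5 29  ⇒ total 50.
Compare {P3}: total 86.
Compare {P1}: total 109.
No size-1 selection does better; minimum is 50.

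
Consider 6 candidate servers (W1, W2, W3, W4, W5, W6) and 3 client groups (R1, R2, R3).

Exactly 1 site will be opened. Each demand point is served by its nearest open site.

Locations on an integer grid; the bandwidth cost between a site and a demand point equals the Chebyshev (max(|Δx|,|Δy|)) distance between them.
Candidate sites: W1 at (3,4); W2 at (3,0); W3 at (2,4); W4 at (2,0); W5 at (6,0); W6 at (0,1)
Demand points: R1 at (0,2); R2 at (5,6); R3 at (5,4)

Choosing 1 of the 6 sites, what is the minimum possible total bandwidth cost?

Open {W1}.
  R1→W1 3, R2→W1 2, R3→W1 2  ⇒ total 7.
Compare {W3}: total 8.
Compare {W6}: total 11.
No size-1 selection does better; minimum is 7.

7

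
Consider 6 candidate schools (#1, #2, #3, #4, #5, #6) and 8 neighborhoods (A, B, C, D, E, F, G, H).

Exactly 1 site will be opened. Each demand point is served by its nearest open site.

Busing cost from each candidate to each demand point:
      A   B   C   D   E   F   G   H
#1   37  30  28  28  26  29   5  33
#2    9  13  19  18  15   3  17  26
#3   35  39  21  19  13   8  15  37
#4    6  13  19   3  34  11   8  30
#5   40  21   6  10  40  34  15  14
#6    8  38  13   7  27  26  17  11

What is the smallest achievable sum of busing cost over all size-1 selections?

Open {#2}.
  A→#2 9, B→#2 13, C→#2 19, D→#2 18, E→#2 15, F→#2 3, G→#2 17, H→#2 26  ⇒ total 120.
Compare {#4}: total 124.
Compare {#6}: total 147.
No size-1 selection does better; minimum is 120.

120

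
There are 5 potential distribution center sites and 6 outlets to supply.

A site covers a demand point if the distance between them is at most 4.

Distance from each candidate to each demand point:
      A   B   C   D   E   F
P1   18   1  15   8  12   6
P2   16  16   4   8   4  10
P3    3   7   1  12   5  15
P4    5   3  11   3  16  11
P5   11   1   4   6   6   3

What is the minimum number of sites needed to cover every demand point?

4

Coverage sets (demand points within 4 of each site):
  P1: {B}
  P2: {C, E}
  P3: {A, C}
  P4: {B, D}
  P5: {B, C, F}
No 3 sites suffice: every size-3 union leaves at least one demand point uncovered.
But {P2, P3, P4, P5} covers everything, so the minimum is 4.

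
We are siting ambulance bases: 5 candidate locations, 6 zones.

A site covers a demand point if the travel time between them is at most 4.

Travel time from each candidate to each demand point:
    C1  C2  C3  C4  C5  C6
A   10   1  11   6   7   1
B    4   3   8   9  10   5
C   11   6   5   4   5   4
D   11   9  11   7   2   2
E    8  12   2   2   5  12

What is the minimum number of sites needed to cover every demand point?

Coverage sets (demand points within 4 of each site):
  A: {C2, C6}
  B: {C1, C2}
  C: {C4, C6}
  D: {C5, C6}
  E: {C3, C4}
No 2 sites suffice: every size-2 union leaves at least one demand point uncovered.
But {B, D, E} covers everything, so the minimum is 3.

3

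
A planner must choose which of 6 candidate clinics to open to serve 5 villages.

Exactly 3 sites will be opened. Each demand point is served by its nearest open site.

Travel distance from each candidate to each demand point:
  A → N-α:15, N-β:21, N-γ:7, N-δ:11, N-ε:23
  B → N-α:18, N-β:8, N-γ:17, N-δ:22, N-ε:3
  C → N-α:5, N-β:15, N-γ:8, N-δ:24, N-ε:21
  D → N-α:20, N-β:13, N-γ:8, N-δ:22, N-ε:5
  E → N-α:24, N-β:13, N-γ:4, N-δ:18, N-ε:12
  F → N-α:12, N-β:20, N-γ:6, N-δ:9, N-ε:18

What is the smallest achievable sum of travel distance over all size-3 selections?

31

Open {B, C, F}.
  N-α→C 5, N-β→B 8, N-γ→F 6, N-δ→F 9, N-ε→B 3  ⇒ total 31.
Compare {A, B, C}: total 34.
Compare {B, E, F}: total 36.
No size-3 selection does better; minimum is 31.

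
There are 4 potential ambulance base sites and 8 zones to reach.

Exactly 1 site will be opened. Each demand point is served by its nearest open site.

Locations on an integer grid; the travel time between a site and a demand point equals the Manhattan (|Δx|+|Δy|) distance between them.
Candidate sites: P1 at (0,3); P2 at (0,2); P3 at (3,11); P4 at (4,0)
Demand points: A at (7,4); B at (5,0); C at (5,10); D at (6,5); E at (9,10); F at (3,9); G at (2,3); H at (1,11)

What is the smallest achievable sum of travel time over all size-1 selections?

56

Open {P3}.
  A→P3 11, B→P3 13, C→P3 3, D→P3 9, E→P3 7, F→P3 2, G→P3 9, H→P3 2  ⇒ total 56.
Compare {P4}: total 70.
Compare {P1}: total 72.
No size-1 selection does better; minimum is 56.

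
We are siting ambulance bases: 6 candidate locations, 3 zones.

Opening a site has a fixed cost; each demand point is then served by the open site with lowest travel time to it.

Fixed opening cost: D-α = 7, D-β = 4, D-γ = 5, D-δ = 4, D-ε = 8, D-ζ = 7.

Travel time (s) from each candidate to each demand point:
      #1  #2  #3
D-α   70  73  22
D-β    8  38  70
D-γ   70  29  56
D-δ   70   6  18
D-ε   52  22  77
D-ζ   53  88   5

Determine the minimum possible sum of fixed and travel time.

Open {D-β, D-δ, D-ζ}: assign each demand point to its cheapest open site.
  #1→D-β 8, #2→D-δ 6, #3→D-ζ 5
  travel time 19, fixed 15 → total 34.
Compare {D-β, D-γ, D-δ, D-ζ}: travel time 19 + fixed 20 = 39.
Compare {D-β, D-δ}: travel time 32 + fixed 8 = 40.
Compare {D-α, D-β, D-δ, D-ζ}: travel time 19 + fixed 22 = 41.
All other subsets cost ≥ 39. Minimum total cost: 34.

34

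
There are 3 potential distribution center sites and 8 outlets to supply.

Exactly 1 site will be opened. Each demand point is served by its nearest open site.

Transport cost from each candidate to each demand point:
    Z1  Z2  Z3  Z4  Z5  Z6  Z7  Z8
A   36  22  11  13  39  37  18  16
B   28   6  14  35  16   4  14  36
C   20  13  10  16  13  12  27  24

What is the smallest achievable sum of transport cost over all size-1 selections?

Open {C}.
  Z1→C 20, Z2→C 13, Z3→C 10, Z4→C 16, Z5→C 13, Z6→C 12, Z7→C 27, Z8→C 24  ⇒ total 135.
Compare {B}: total 153.
Compare {A}: total 192.

135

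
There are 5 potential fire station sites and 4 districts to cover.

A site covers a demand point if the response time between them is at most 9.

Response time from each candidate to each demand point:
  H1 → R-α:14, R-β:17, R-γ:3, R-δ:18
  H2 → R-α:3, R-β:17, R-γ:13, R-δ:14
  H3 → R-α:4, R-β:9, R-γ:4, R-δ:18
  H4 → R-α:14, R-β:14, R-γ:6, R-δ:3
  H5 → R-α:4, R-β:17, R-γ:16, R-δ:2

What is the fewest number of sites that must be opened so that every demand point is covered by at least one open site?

Coverage sets (demand points within 9 of each site):
  H1: {R-γ}
  H2: {R-α}
  H3: {R-α, R-β, R-γ}
  H4: {R-γ, R-δ}
  H5: {R-α, R-δ}
No single site covers all 4 demand points.
But {H3, H4} covers everything, so the minimum is 2.

2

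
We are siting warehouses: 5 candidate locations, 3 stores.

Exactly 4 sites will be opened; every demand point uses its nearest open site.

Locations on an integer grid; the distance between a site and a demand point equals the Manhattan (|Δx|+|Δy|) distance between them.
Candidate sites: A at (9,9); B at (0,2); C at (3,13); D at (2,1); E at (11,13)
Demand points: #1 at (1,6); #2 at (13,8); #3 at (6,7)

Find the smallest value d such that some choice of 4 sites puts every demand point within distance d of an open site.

Open {A, B, C, D}.
  Farthest demand point is #1 at distance 5 (to B); all others are ≤ 5.
With {A, B, C, E} the worst case is 5.
With {A, B, D, E} the worst case is 5.
No size-4 selection achieves below 5.

5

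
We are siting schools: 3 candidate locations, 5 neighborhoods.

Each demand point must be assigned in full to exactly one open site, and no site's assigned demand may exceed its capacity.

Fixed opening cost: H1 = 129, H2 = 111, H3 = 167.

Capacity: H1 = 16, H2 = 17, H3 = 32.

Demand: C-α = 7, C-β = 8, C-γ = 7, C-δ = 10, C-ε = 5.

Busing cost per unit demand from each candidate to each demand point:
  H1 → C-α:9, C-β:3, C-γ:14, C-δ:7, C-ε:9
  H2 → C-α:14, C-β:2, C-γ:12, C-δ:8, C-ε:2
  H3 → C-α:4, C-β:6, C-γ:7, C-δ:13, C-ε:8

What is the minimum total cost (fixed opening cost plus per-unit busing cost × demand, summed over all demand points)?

493

Open {H2, H3}; cheapest assignment that respects the capacities:
  H2 (cap 17, load 15): C-δ, C-ε — cost 10×8 + 5×2 = 90
  H3 (cap 32, load 22): C-α, C-β, C-γ — cost 7×4 + 8×6 + 7×7 = 125
  Shipping 215, fixed 278 → total 493.
  Any other capacity-feasible assignment to {H2, H3} ships for at least 215.
Compare {H1, H3}: its best feasible assignment gives total 531.
Compare {H1, H2, H3}: its best feasible assignment gives total 580.
Every other set of open sites that can feasibly serve all demand totals ≥ 531 even under its best assignment. Minimum: 493.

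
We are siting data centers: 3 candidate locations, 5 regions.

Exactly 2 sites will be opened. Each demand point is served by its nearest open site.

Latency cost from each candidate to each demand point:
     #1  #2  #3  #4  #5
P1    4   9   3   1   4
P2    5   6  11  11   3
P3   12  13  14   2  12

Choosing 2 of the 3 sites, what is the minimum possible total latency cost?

Open {P1, P2}.
  #1→P1 4, #2→P2 6, #3→P1 3, #4→P1 1, #5→P2 3  ⇒ total 17.
Compare {P1, P3}: total 21.
Compare {P2, P3}: total 27.

17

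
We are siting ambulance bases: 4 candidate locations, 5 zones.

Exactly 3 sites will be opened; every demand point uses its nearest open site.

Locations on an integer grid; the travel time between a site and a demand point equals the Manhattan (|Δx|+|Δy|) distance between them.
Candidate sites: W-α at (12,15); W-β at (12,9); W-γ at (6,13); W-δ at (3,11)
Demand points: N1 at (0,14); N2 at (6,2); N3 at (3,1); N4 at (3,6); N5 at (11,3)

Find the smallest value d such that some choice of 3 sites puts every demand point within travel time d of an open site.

11

Open {W-β, W-γ, W-δ}.
  Farthest demand point is N2 at travel time 11 (to W-γ); all others are ≤ 11.
With {W-α, W-β, W-δ} the worst case is 12.
With {W-α, W-γ, W-δ} the worst case is 13.
No size-3 selection achieves below 11.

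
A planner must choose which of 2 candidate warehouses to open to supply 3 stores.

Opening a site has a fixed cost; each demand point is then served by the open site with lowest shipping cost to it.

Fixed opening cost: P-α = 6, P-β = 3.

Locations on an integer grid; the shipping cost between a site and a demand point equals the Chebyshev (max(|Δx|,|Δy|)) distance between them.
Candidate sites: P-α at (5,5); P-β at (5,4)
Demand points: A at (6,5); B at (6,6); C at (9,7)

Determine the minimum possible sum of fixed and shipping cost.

10

Open {P-β}: assign each demand point to its cheapest open site.
  A→P-β 1, B→P-β 2, C→P-β 4
  shipping cost 7, fixed 3 → total 10.
Compare {P-α}: shipping cost 6 + fixed 6 = 12.
Compare {P-α, P-β}: shipping cost 6 + fixed 9 = 15.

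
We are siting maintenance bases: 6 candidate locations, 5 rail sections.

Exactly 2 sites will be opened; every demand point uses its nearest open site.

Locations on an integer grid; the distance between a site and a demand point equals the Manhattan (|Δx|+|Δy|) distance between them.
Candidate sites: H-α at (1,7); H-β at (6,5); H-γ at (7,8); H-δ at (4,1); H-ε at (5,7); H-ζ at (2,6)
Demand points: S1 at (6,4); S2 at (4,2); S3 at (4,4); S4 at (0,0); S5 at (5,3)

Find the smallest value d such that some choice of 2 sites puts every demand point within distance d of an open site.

5

Open {H-α, H-δ}.
  Farthest demand point is S1 at distance 5 (to H-δ); all others are ≤ 5.
With {H-β, H-δ} the worst case is 5.
With {H-γ, H-δ} the worst case is 5.
No size-2 selection achieves below 5.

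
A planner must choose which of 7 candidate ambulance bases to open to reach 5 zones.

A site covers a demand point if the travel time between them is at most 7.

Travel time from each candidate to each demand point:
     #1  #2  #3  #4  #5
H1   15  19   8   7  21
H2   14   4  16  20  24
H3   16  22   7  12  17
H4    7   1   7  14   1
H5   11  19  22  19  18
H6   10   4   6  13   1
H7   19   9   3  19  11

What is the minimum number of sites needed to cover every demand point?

2

Coverage sets (demand points within 7 of each site):
  H1: {#4}
  H2: {#2}
  H3: {#3}
  H4: {#1, #2, #3, #5}
  H5: {}
  H6: {#2, #3, #5}
  H7: {#3}
No single site covers all 5 demand points.
But {H1, H4} covers everything, so the minimum is 2.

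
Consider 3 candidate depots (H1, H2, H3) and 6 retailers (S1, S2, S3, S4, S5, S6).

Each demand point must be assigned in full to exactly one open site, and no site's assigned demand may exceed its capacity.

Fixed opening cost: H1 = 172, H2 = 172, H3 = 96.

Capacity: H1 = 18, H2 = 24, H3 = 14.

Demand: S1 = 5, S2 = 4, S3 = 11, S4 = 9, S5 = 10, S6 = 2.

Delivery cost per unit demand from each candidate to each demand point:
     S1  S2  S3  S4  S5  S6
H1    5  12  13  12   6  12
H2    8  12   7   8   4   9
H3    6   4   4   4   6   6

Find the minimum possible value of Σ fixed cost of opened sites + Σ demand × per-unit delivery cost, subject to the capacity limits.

Open {H1, H2}; cheapest assignment that respects the capacities:
  H1 (cap 18, load 17): S1, S5, S6 — cost 5×5 + 10×6 + 2×12 = 109
  H2 (cap 24, load 24): S2, S3, S4 — cost 4×12 + 11×7 + 9×8 = 197
  Shipping 306, fixed 344 → total 650.
  Any other capacity-feasible assignment to {H1, H2} ships for at least 306.
Compare {H1, H2, H3}: its best feasible assignment gives total 652.
Every other set of open sites that can feasibly serve all demand totals ≥ 652 even under its best assignment. Minimum: 650.

650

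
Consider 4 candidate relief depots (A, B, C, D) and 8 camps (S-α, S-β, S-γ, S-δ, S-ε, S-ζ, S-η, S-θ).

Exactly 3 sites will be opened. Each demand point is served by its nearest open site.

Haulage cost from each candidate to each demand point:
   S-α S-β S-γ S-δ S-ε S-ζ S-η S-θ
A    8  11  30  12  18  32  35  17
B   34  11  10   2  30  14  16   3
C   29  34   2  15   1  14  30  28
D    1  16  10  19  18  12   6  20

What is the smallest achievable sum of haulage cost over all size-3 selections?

38

Open {B, C, D}.
  S-α→D 1, S-β→B 11, S-γ→C 2, S-δ→B 2, S-ε→C 1, S-ζ→D 12, S-η→D 6, S-θ→B 3  ⇒ total 38.
Compare {A, B, C}: total 57.
Compare {A, C, D}: total 62.
No size-3 selection does better; minimum is 38.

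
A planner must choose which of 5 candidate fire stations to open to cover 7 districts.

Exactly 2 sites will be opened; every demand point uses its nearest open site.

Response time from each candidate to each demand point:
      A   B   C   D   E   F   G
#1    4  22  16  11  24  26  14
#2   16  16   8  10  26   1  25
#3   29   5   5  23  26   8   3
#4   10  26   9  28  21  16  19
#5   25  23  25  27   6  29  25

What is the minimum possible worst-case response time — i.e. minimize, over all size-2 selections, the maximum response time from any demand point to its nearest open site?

Open {#2, #4}.
  Farthest demand point is E at response time 21 (to #4); all others are ≤ 21.
With {#1, #4} the worst case is 22.
With {#3, #4} the worst case is 23.
No size-2 selection achieves below 21.

21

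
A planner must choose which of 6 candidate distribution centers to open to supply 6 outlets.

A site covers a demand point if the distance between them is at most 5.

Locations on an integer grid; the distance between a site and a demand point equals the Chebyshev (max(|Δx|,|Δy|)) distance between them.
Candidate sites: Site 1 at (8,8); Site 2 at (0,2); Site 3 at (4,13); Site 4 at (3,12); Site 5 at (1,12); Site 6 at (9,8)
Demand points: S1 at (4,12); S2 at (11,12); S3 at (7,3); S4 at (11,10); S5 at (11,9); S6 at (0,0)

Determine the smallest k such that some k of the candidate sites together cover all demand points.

2

Coverage sets (demand points within 5 of each site):
  Site 1: {S1, S2, S3, S4, S5}
  Site 2: {S6}
  Site 3: {S1}
  Site 4: {S1}
  Site 5: {S1}
  Site 6: {S1, S2, S3, S4, S5}
No single site covers all 6 demand points.
But {Site 1, Site 2} covers everything, so the minimum is 2.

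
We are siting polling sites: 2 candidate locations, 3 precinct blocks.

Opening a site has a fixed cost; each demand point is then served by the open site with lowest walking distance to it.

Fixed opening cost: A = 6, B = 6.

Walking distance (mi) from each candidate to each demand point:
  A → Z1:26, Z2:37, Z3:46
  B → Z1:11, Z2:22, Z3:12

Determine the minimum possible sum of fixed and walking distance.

Open {B}: assign each demand point to its cheapest open site.
  Z1→B 11, Z2→B 22, Z3→B 12
  walking distance 45, fixed 6 → total 51.
Compare {A, B}: walking distance 45 + fixed 12 = 57.
Compare {A}: walking distance 109 + fixed 6 = 115.

51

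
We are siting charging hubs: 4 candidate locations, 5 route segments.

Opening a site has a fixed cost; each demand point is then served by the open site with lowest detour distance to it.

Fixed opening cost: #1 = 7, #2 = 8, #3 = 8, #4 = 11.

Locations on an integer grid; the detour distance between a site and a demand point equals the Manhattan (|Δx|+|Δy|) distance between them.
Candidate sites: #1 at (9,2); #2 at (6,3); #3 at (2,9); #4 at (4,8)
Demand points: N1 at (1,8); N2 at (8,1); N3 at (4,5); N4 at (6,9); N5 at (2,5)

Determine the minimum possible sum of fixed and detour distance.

Open {#1, #3}: assign each demand point to its cheapest open site.
  N1→#3 2, N2→#1 2, N3→#3 6, N4→#3 4, N5→#3 4
  detour distance 18, fixed 15 → total 33.
Compare {#1, #4}: detour distance 16 + fixed 18 = 34.
Compare {#2, #3}: detour distance 18 + fixed 16 = 34.
Compare {#4}: detour distance 25 + fixed 11 = 36.
All other subsets cost ≥ 34. Minimum total cost: 33.

33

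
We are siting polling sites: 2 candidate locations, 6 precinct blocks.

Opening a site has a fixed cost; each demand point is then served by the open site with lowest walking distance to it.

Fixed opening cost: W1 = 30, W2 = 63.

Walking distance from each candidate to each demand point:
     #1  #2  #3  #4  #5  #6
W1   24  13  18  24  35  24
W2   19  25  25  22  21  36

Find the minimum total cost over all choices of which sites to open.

168

Open {W1}: assign each demand point to its cheapest open site.
  #1→W1 24, #2→W1 13, #3→W1 18, #4→W1 24, #5→W1 35, #6→W1 24
  walking distance 138, fixed 30 → total 168.
Compare {W1, W2}: walking distance 117 + fixed 93 = 210.
Compare {W2}: walking distance 148 + fixed 63 = 211.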